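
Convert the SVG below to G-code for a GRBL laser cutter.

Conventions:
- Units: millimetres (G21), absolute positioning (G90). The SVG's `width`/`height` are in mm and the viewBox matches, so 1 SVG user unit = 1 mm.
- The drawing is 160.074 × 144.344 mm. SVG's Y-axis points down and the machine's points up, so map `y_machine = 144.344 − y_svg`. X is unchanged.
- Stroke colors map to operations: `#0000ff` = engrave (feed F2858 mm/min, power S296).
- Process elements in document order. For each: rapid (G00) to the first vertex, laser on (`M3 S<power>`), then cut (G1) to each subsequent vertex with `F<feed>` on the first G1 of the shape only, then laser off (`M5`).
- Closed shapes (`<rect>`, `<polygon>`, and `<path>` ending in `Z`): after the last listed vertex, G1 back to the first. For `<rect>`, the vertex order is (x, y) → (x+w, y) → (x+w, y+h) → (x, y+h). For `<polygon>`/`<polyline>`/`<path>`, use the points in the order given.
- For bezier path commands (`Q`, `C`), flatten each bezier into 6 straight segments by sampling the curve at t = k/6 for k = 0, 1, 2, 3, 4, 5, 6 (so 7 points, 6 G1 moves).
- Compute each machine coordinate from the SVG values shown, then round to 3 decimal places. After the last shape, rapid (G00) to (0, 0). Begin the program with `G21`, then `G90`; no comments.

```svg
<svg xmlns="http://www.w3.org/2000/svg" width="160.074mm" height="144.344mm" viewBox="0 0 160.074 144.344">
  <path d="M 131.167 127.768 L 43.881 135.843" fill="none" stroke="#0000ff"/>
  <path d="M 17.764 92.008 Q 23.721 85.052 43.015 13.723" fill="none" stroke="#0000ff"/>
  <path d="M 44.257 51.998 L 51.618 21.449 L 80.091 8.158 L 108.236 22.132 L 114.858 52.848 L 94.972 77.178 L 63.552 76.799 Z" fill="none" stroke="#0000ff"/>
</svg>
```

G21
G90
G00 X131.167 Y16.576
M3 S296
G1 X43.881 Y8.501 F2858
M5
G00 X17.764 Y52.336
M3 S296
G1 X20.120 Y56.443 F2858
G1 X23.217 Y64.126
G1 X27.055 Y75.385
G1 X31.634 Y90.221
G1 X36.954 Y108.633
G1 X43.015 Y130.621
M5
G00 X44.257 Y92.346
M3 S296
G1 X51.618 Y122.895 F2858
G1 X80.091 Y136.186
G1 X108.236 Y122.212
G1 X114.858 Y91.496
G1 X94.972 Y67.166
G1 X63.552 Y67.545
G1 X44.257 Y92.346
M5
G00 X0.000 Y0.000

viewBox `0 0 160.074 144.344` with mm width/height → 1 unit = 1 mm. Flip: y_m = 144.344 − y_svg.

**Shape 1** — `<path>` line segment, stroke `#0000ff` → engrave (S296, F2858). Machine vertices: (131.167,16.576) → (43.881,8.501). Open path.

**Shape 2** — `<path>` quadratic bezier, stroke `#0000ff` → engrave (S296, F2858). Control points (SVG): P0=(17.764,92.008), P1=(23.721,85.052), P2=(43.015,13.723); sampled at t=k/6. Machine vertices: (17.764,52.336) → (20.120,56.443) → (23.217,64.126) → (27.055,75.385) → (31.634,90.221) → (36.954,108.633) → (43.015,130.621). Open path.

**Shape 3** — `<path>` regular polygon, stroke `#0000ff` → engrave (S296, F2858). Machine vertices: (44.257,92.346) → (51.618,122.895) → (80.091,136.186) → (108.236,122.212) → (114.858,91.496) → (94.972,67.166) → (63.552,67.545) → (44.257,92.346). Closed: final G1 returns to the first vertex.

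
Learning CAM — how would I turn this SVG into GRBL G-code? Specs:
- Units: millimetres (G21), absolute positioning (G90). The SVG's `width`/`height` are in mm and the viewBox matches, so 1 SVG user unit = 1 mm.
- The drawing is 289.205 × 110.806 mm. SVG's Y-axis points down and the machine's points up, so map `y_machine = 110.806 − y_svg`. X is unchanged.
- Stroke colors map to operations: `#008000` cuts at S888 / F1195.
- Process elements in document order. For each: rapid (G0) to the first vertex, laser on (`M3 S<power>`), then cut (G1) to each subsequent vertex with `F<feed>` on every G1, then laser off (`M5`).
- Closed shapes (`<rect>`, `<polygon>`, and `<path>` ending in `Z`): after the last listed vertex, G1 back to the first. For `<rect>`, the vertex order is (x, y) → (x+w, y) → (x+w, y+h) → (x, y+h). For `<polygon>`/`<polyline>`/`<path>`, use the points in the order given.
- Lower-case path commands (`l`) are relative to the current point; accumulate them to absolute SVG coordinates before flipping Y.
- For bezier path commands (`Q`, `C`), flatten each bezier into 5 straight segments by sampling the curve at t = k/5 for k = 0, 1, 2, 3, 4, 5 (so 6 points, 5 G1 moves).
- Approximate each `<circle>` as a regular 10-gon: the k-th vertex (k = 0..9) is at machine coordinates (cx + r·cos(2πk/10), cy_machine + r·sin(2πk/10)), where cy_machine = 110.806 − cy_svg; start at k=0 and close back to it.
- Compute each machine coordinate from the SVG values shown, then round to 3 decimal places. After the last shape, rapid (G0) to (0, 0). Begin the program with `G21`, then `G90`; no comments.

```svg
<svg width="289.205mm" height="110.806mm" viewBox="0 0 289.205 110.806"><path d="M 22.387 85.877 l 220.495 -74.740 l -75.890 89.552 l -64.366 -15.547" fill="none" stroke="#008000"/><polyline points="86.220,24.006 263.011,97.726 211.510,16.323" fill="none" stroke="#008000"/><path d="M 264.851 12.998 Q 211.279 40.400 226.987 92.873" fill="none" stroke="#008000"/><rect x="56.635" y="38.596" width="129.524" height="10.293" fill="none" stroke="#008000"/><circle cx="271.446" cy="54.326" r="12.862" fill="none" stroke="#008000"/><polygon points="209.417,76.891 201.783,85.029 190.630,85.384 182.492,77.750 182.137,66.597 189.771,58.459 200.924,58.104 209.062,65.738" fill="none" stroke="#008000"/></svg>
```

G21
G90
G0 X22.387 Y24.929
M3 S888
G1 X242.882 Y99.669 F1195
G1 X166.992 Y10.117 F1195
G1 X102.626 Y25.664 F1195
M5
G0 X86.220 Y86.800
M3 S888
G1 X263.011 Y13.080 F1195
G1 X211.510 Y94.483 F1195
M5
G0 X264.851 Y97.808
M3 S888
G1 X246.193 Y85.844 F1195
G1 X233.078 Y71.875 F1195
G1 X225.505 Y55.900 F1195
G1 X223.475 Y37.919 F1195
G1 X226.987 Y17.933 F1195
M5
G0 X56.635 Y72.210
M3 S888
G1 X186.159 Y72.210 F1195
G1 X186.159 Y61.917 F1195
G1 X56.635 Y61.917 F1195
G1 X56.635 Y72.210 F1195
M5
G0 X284.308 Y56.480
M3 S888
G1 X281.852 Y64.040 F1195
G1 X275.421 Y68.712 F1195
G1 X267.471 Y68.712 F1195
G1 X261.040 Y64.040 F1195
G1 X258.584 Y56.480 F1195
G1 X261.040 Y48.920 F1195
G1 X267.471 Y44.248 F1195
G1 X275.421 Y44.248 F1195
G1 X281.852 Y48.920 F1195
G1 X284.308 Y56.480 F1195
M5
G0 X209.417 Y33.915
M3 S888
G1 X201.783 Y25.777 F1195
G1 X190.630 Y25.422 F1195
G1 X182.492 Y33.056 F1195
G1 X182.137 Y44.209 F1195
G1 X189.771 Y52.347 F1195
G1 X200.924 Y52.702 F1195
G1 X209.062 Y45.068 F1195
G1 X209.417 Y33.915 F1195
M5
G0 X0.000 Y0.000

1 u = 1 mm; y_m = 110.806 − y.

[1] `<path>` open polyline, #008000→cut S888 F1195: (22.387,24.929) → (242.882,99.669) → (166.992,10.117) → (102.626,25.664)

[2] `<polyline>` open polyline, #008000→cut S888 F1195: (86.220,86.800) → (263.011,13.080) → (211.510,94.483)

[3] `<path>` quadratic bezier, #008000→cut S888 F1195: (264.851,97.808) → (246.193,85.844) → (233.078,71.875) → (225.505,55.900) → (223.475,37.919) → (226.987,17.933)

[4] `<rect>` rectangle, #008000→cut S888 F1195: (56.635,72.210) → (186.159,72.210) → (186.159,61.917) → (56.635,61.917) → (56.635,72.210) (closed)

[5] `<circle>` circle, #008000→cut S888 F1195: (284.308,56.480) → (281.852,64.040) → (275.421,68.712) → (267.471,68.712) → (261.040,64.040) → (258.584,56.480) → (261.040,48.920) → (267.471,44.248) → (275.421,44.248) → (281.852,48.920) → (284.308,56.480) (closed)

[6] `<polygon>` regular polygon, #008000→cut S888 F1195: (209.417,33.915) → (201.783,25.777) → (190.630,25.422) → (182.492,33.056) → (182.137,44.209) → (189.771,52.347) → (200.924,52.702) → (209.062,45.068) → (209.417,33.915) (closed)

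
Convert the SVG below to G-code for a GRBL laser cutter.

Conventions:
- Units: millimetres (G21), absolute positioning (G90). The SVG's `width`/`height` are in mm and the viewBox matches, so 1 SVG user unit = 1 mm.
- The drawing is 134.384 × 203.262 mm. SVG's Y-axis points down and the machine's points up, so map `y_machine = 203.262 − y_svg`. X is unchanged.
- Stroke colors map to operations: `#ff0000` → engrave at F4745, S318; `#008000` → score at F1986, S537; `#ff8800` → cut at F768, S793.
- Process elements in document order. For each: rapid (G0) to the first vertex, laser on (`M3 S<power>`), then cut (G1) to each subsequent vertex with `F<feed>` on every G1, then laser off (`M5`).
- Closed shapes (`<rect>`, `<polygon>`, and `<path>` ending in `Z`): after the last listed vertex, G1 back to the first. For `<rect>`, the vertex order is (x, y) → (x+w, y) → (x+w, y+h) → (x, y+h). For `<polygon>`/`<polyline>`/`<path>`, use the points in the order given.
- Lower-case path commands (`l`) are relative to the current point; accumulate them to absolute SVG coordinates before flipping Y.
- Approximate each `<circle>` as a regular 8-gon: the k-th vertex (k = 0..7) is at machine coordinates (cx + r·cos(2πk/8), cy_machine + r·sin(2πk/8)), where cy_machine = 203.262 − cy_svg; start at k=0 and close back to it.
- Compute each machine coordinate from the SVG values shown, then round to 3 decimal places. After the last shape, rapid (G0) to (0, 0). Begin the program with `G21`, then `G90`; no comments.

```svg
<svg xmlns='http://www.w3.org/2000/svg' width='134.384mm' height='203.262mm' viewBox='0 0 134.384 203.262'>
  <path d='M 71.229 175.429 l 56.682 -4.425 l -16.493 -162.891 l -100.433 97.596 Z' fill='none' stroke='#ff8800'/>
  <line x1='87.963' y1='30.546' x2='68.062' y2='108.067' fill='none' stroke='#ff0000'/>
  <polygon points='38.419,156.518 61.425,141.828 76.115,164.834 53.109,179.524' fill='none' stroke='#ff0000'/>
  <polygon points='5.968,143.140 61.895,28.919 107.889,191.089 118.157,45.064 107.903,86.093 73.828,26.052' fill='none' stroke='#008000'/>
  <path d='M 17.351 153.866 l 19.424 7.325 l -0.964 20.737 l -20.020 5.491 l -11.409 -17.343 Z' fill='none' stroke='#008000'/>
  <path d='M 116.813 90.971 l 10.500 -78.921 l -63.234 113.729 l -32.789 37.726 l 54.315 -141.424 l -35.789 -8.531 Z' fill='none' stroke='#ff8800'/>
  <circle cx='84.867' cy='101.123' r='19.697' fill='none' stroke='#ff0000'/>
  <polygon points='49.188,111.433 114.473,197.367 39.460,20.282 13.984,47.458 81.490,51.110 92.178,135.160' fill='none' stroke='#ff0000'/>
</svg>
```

1 u = 1 mm; y_m = 203.262 − y.

[1] `<path>` closed polygon, #ff8800→cut S793 F768: (71.229,27.833) → (127.911,32.258) → (111.418,195.149) → (10.985,97.553) → (71.229,27.833) (closed)

[2] `<line>` line segment, #ff0000→engrave S318 F4745: (87.963,172.716) → (68.062,95.195)

[3] `<polygon>` regular polygon, #ff0000→engrave S318 F4745: (38.419,46.744) → (61.425,61.434) → (76.115,38.428) → (53.109,23.738) → (38.419,46.744) (closed)

[4] `<polygon>` closed polygon, #008000→score S537 F1986: (5.968,60.122) → (61.895,174.343) → (107.889,12.173) → (118.157,158.198) → (107.903,117.169) → (73.828,177.210) → (5.968,60.122) (closed)

[5] `<path>` regular polygon, #008000→score S537 F1986: (17.351,49.396) → (36.775,42.071) → (35.811,21.334) → (15.791,15.843) → (4.382,33.186) → (17.351,49.396) (closed)

[6] `<path>` closed polygon, #ff8800→cut S793 F768: (116.813,112.291) → (127.313,191.212) → (64.079,77.483) → (31.290,39.757) → (85.605,181.181) → (49.816,189.712) → (116.813,112.291) (closed)

[7] `<circle>` circle, #ff0000→engrave S318 F4745: (104.564,102.139) → (98.795,116.067) → (84.867,121.836) → (70.939,116.067) → (65.170,102.139) → (70.939,88.211) → (84.867,82.442) → (98.795,88.211) → (104.564,102.139) (closed)

[8] `<polygon>` closed polygon, #ff0000→engrave S318 F4745: (49.188,91.829) → (114.473,5.895) → (39.460,182.980) → (13.984,155.804) → (81.490,152.152) → (92.178,68.102) → (49.188,91.829) (closed)

G21
G90
G0 X71.229 Y27.833
M3 S793
G1 X127.911 Y32.258 F768
G1 X111.418 Y195.149 F768
G1 X10.985 Y97.553 F768
G1 X71.229 Y27.833 F768
M5
G0 X87.963 Y172.716
M3 S318
G1 X68.062 Y95.195 F4745
M5
G0 X38.419 Y46.744
M3 S318
G1 X61.425 Y61.434 F4745
G1 X76.115 Y38.428 F4745
G1 X53.109 Y23.738 F4745
G1 X38.419 Y46.744 F4745
M5
G0 X5.968 Y60.122
M3 S537
G1 X61.895 Y174.343 F1986
G1 X107.889 Y12.173 F1986
G1 X118.157 Y158.198 F1986
G1 X107.903 Y117.169 F1986
G1 X73.828 Y177.210 F1986
G1 X5.968 Y60.122 F1986
M5
G0 X17.351 Y49.396
M3 S537
G1 X36.775 Y42.071 F1986
G1 X35.811 Y21.334 F1986
G1 X15.791 Y15.843 F1986
G1 X4.382 Y33.186 F1986
G1 X17.351 Y49.396 F1986
M5
G0 X116.813 Y112.291
M3 S793
G1 X127.313 Y191.212 F768
G1 X64.079 Y77.483 F768
G1 X31.290 Y39.757 F768
G1 X85.605 Y181.181 F768
G1 X49.816 Y189.712 F768
G1 X116.813 Y112.291 F768
M5
G0 X104.564 Y102.139
M3 S318
G1 X98.795 Y116.067 F4745
G1 X84.867 Y121.836 F4745
G1 X70.939 Y116.067 F4745
G1 X65.170 Y102.139 F4745
G1 X70.939 Y88.211 F4745
G1 X84.867 Y82.442 F4745
G1 X98.795 Y88.211 F4745
G1 X104.564 Y102.139 F4745
M5
G0 X49.188 Y91.829
M3 S318
G1 X114.473 Y5.895 F4745
G1 X39.460 Y182.980 F4745
G1 X13.984 Y155.804 F4745
G1 X81.490 Y152.152 F4745
G1 X92.178 Y68.102 F4745
G1 X49.188 Y91.829 F4745
M5
G0 X0.000 Y0.000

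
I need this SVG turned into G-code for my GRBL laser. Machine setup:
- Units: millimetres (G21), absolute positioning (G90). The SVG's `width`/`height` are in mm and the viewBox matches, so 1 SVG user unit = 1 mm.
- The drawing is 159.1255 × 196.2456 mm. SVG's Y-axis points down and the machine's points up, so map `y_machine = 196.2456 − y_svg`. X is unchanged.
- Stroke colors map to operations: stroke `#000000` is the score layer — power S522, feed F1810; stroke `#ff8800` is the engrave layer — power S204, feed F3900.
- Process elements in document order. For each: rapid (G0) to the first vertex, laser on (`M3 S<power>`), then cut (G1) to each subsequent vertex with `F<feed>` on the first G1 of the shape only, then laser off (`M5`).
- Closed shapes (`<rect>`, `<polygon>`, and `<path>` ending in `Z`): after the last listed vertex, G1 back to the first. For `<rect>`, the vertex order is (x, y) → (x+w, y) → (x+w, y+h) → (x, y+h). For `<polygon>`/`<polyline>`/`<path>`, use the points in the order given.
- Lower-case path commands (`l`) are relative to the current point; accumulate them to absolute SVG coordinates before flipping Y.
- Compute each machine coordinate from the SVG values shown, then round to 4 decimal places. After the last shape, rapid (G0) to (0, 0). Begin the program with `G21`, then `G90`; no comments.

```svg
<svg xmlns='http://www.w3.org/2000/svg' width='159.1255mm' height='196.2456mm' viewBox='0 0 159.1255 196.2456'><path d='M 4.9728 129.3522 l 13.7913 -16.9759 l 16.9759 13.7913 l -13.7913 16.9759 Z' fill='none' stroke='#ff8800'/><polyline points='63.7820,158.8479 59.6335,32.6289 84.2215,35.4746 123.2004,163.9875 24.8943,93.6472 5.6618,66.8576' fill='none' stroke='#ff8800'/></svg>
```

1 u = 1 mm; y_m = 196.2456 − y.

[1] `<path>` regular polygon, #ff8800→engrave S204 F3900: (4.9728,66.8934) → (18.7641,83.8693) → (35.7400,70.0780) → (21.9487,53.1021) → (4.9728,66.8934) (closed)

[2] `<polyline>` open polyline, #ff8800→engrave S204 F3900: (63.7820,37.3977) → (59.6335,163.6167) → (84.2215,160.7710) → (123.2004,32.2581) → (24.8943,102.5984) → (5.6618,129.3880)

G21
G90
G0 X4.9728 Y66.8934
M3 S204
G1 X18.7641 Y83.8693 F3900
G1 X35.7400 Y70.0780
G1 X21.9487 Y53.1021
G1 X4.9728 Y66.8934
M5
G0 X63.7820 Y37.3977
M3 S204
G1 X59.6335 Y163.6167 F3900
G1 X84.2215 Y160.7710
G1 X123.2004 Y32.2581
G1 X24.8943 Y102.5984
G1 X5.6618 Y129.3880
M5
G0 X0.0000 Y0.0000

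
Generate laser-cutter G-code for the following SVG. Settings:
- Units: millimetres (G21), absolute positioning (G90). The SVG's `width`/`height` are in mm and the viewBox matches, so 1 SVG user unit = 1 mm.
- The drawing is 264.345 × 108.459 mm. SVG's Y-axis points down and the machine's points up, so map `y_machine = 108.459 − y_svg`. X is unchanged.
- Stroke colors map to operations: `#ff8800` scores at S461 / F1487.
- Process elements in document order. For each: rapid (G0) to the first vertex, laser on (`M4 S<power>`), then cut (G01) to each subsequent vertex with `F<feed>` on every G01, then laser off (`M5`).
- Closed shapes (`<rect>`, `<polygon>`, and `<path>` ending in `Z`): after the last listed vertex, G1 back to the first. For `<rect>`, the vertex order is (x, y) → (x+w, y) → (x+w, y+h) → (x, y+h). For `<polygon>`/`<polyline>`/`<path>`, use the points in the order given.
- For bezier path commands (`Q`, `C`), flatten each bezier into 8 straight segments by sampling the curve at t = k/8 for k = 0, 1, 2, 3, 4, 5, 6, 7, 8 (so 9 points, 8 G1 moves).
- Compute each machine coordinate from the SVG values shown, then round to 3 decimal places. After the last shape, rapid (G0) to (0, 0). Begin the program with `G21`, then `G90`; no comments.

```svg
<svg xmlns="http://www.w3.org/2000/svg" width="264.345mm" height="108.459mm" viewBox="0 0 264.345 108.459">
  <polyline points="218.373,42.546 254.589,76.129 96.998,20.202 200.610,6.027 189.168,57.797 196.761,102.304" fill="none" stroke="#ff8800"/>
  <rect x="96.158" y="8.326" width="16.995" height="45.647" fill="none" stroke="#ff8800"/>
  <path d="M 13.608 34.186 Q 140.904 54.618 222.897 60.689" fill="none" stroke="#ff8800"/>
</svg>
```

viewBox `0 0 264.345 108.459` with mm width/height → 1 unit = 1 mm. Flip: y_m = 108.459 − y_svg.

**Shape 1** — `<polyline>` open polyline, stroke `#ff8800` → score (S461, F1487). Machine vertices: (218.373,65.913) → (254.589,32.330) → (96.998,88.257) → (200.610,102.432) → (189.168,50.662) → (196.761,6.155). Open path.

**Shape 2** — `<rect>` rectangle, stroke `#ff8800` → score (S461, F1487). Machine vertices: (96.158,100.133) → (113.153,100.133) → (113.153,54.486) → (96.158,54.486) → (96.158,100.133). Closed: final G1 returns to the first vertex.

**Shape 3** — `<path>` quadratic bezier, stroke `#ff8800` → score (S461, F1487). Control points (SVG): P0=(13.608,34.186), P1=(140.904,54.618), P2=(222.897,60.689); sampled at t=k/8. Machine vertices: (13.608,74.273) → (44.724,69.389) → (74.425,64.955) → (102.709,60.969) → (129.578,57.431) → (155.032,54.343) → (179.069,51.703) → (201.691,49.512) → (222.897,47.770). Open path.

G21
G90
G0 X218.373 Y65.913
M4 S461
G01 X254.589 Y32.330 F1487
G01 X96.998 Y88.257 F1487
G01 X200.610 Y102.432 F1487
G01 X189.168 Y50.662 F1487
G01 X196.761 Y6.155 F1487
M5
G0 X96.158 Y100.133
M4 S461
G01 X113.153 Y100.133 F1487
G01 X113.153 Y54.486 F1487
G01 X96.158 Y54.486 F1487
G01 X96.158 Y100.133 F1487
M5
G0 X13.608 Y74.273
M4 S461
G01 X44.724 Y69.389 F1487
G01 X74.425 Y64.955 F1487
G01 X102.709 Y60.969 F1487
G01 X129.578 Y57.431 F1487
G01 X155.032 Y54.343 F1487
G01 X179.069 Y51.703 F1487
G01 X201.691 Y49.512 F1487
G01 X222.897 Y47.770 F1487
M5
G0 X0.000 Y0.000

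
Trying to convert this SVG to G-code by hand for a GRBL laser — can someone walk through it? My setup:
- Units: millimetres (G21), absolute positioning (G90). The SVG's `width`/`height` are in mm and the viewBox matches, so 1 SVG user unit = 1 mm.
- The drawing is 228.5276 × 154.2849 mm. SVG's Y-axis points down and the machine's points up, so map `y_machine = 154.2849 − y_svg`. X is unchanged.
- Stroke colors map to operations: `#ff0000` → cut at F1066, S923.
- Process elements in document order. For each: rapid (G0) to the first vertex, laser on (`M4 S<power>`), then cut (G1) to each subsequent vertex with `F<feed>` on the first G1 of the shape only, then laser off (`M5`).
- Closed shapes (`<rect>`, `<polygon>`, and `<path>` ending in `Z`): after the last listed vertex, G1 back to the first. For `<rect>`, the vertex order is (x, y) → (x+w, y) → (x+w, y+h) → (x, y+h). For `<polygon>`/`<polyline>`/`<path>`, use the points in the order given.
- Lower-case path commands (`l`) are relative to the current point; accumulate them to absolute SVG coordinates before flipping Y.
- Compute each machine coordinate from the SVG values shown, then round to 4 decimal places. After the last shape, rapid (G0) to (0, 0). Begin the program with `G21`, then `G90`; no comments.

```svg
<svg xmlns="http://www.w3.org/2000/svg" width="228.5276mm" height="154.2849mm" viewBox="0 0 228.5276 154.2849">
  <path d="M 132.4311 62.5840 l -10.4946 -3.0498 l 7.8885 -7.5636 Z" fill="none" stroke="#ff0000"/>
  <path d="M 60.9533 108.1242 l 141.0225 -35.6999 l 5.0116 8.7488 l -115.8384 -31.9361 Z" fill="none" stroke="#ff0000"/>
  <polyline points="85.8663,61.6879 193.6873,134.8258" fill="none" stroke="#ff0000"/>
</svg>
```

1 u = 1 mm; y_m = 154.2849 − y.

[1] `<path>` regular polygon, #ff0000→cut S923 F1066: (132.4311,91.7009) → (121.9365,94.7507) → (129.8250,102.3143) → (132.4311,91.7009) (closed)

[2] `<path>` closed polygon, #ff0000→cut S923 F1066: (60.9533,46.1607) → (201.9758,81.8606) → (206.9874,73.1118) → (91.1490,105.0479) → (60.9533,46.1607) (closed)

[3] `<polyline>` line segment, #ff0000→cut S923 F1066: (85.8663,92.5970) → (193.6873,19.4591)

G21
G90
G0 X132.4311 Y91.7009
M4 S923
G1 X121.9365 Y94.7507 F1066
G1 X129.8250 Y102.3143
G1 X132.4311 Y91.7009
M5
G0 X60.9533 Y46.1607
M4 S923
G1 X201.9758 Y81.8606 F1066
G1 X206.9874 Y73.1118
G1 X91.1490 Y105.0479
G1 X60.9533 Y46.1607
M5
G0 X85.8663 Y92.5970
M4 S923
G1 X193.6873 Y19.4591 F1066
M5
G0 X0.0000 Y0.0000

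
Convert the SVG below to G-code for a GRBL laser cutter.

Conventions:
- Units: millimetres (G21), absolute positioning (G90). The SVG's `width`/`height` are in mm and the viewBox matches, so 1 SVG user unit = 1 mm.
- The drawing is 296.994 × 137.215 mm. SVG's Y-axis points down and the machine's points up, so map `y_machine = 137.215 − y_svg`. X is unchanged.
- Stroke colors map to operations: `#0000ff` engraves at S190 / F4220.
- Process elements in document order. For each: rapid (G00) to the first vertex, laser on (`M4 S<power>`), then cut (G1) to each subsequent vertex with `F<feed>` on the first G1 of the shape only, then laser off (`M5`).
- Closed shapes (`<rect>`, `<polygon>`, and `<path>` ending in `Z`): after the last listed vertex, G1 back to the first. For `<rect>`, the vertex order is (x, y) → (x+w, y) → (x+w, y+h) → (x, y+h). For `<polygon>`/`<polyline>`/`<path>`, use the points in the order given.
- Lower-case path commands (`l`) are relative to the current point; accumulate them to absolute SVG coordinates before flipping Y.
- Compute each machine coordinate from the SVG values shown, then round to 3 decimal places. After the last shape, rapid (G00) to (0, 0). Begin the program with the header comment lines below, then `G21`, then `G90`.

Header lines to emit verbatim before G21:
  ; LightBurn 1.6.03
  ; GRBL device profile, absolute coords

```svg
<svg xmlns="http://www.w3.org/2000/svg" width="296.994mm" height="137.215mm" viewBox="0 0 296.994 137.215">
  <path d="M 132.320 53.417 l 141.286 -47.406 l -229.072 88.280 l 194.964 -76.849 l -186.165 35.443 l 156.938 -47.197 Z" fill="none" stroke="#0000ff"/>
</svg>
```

; LightBurn 1.6.03
; GRBL device profile, absolute coords
G21
G90
G00 X132.320 Y83.798
M4 S190
G1 X273.606 Y131.204 F4220
G1 X44.534 Y42.924
G1 X239.498 Y119.773
G1 X53.333 Y84.330
G1 X210.271 Y131.527
G1 X132.320 Y83.798
M5
G00 X0.000 Y0.000

1 u = 1 mm; y_m = 137.215 − y.

[1] `<path>` closed polygon, #0000ff→engrave S190 F4220: (132.320,83.798) → (273.606,131.204) → (44.534,42.924) → (239.498,119.773) → (53.333,84.330) → (210.271,131.527) → (132.320,83.798) (closed)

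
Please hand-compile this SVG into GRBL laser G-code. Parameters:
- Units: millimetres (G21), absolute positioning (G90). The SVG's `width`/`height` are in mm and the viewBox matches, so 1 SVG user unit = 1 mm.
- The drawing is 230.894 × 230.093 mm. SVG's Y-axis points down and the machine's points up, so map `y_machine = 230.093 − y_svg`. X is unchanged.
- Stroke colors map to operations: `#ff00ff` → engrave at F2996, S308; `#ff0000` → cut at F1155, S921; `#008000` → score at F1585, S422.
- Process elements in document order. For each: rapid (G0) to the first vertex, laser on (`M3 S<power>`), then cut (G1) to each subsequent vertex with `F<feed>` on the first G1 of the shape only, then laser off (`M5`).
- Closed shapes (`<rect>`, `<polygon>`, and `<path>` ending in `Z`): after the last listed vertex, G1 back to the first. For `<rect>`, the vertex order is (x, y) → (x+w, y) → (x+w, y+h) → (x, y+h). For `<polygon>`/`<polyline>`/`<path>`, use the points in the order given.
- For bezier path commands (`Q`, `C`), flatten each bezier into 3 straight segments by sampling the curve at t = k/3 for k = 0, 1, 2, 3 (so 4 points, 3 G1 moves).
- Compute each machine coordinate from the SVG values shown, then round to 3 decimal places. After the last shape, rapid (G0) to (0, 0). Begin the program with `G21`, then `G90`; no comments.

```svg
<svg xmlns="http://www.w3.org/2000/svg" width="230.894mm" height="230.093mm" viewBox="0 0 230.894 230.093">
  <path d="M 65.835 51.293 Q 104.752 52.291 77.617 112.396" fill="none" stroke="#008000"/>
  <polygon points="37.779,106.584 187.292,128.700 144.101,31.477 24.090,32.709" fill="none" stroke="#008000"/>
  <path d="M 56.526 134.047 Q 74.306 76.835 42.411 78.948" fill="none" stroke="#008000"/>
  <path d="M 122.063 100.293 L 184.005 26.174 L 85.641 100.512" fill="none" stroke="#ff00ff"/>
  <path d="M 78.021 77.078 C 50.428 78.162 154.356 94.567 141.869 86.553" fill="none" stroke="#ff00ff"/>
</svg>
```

viewBox `0 0 230.894 230.093` with mm width/height → 1 unit = 1 mm. Flip: y_m = 230.093 − y_svg.

**Shape 1** — `<path>` quadratic bezier, stroke `#008000` → score (S422, F1585). Control points (SVG): P0=(65.835,51.293), P1=(104.752,52.291), P2=(77.617,112.396); sampled at t=k/3. Machine vertices: (65.835,178.800) → (84.441,171.567) → (88.368,151.200) → (77.617,117.697). Open path.

**Shape 2** — `<polygon>` closed polygon, stroke `#008000` → score (S422, F1585). Machine vertices: (37.779,123.509) → (187.292,101.393) → (144.101,198.616) → (24.090,197.384) → (37.779,123.509). Closed: final G1 returns to the first vertex.

**Shape 3** — `<path>` quadratic bezier, stroke `#008000` → score (S422, F1585). Control points (SVG): P0=(56.526,134.047), P1=(74.306,76.835), P2=(42.411,78.948); sampled at t=k/3. Machine vertices: (56.526,96.046) → (62.860,127.596) → (58.155,145.962) → (42.411,151.145). Open path.

**Shape 4** — `<path>` open polyline, stroke `#ff00ff` → engrave (S308, F2996). Machine vertices: (122.063,129.800) → (184.005,203.919) → (85.641,129.581). Open path.

**Shape 5** — `<path>` cubic bezier, stroke `#ff00ff` → engrave (S308, F2996). Control points (SVG): P0=(78.021,77.078), P1=(50.428,78.162), P2=(154.356,94.567), P3=(141.869,86.553); sampled at t=k/3. Machine vertices: (78.021,153.015) → (85.086,148.296) → (124.734,142.194) → (141.869,143.540). Open path.

G21
G90
G0 X65.835 Y178.800
M3 S422
G1 X84.441 Y171.567 F1585
G1 X88.368 Y151.200
G1 X77.617 Y117.697
M5
G0 X37.779 Y123.509
M3 S422
G1 X187.292 Y101.393 F1585
G1 X144.101 Y198.616
G1 X24.090 Y197.384
G1 X37.779 Y123.509
M5
G0 X56.526 Y96.046
M3 S422
G1 X62.860 Y127.596 F1585
G1 X58.155 Y145.962
G1 X42.411 Y151.145
M5
G0 X122.063 Y129.800
M3 S308
G1 X184.005 Y203.919 F2996
G1 X85.641 Y129.581
M5
G0 X78.021 Y153.015
M3 S308
G1 X85.086 Y148.296 F2996
G1 X124.734 Y142.194
G1 X141.869 Y143.540
M5
G0 X0.000 Y0.000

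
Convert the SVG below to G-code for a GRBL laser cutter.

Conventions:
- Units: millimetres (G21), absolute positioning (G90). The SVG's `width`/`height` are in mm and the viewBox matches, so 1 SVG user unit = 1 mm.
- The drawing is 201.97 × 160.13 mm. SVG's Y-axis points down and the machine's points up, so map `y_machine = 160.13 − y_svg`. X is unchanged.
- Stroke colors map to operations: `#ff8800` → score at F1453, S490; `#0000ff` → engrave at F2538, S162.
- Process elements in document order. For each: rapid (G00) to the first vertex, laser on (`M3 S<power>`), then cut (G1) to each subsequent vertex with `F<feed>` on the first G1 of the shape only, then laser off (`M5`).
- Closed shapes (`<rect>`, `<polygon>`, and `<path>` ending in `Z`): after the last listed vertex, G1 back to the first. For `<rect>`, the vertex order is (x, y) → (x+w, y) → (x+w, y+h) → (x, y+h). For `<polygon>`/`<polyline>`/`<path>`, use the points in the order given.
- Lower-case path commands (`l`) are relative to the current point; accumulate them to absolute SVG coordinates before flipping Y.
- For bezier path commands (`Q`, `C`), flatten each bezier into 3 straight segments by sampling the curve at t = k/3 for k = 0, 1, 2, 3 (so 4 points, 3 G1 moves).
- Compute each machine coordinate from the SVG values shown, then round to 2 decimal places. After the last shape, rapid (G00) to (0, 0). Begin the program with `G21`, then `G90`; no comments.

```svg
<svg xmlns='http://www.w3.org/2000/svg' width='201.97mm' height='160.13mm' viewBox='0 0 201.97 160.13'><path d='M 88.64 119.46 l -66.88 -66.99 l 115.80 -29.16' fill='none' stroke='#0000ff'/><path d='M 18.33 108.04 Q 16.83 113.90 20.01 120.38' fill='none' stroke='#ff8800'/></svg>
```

G21
G90
G00 X88.64 Y40.67
M3 S162
G1 X21.76 Y107.66 F2538
G1 X137.56 Y136.82
M5
G00 X18.33 Y52.09
M3 S490
G1 X17.85 Y48.11 F1453
G1 X18.41 Y44.00
G1 X20.01 Y39.75
M5
G00 X0.00 Y0.00

viewBox `0 0 201.97 160.13` with mm width/height → 1 unit = 1 mm. Flip: y_m = 160.13 − y_svg.

**Shape 1** — `<path>` open polyline, stroke `#0000ff` → engrave (S162, F2538). Machine vertices: (88.64,40.67) → (21.76,107.66) → (137.56,136.82). Open path.

**Shape 2** — `<path>` quadratic bezier, stroke `#ff8800` → score (S490, F1453). Control points (SVG): P0=(18.33,108.04), P1=(16.83,113.90), P2=(20.01,120.38); sampled at t=k/3. Machine vertices: (18.33,52.09) → (17.85,48.11) → (18.41,44.00) → (20.01,39.75). Open path.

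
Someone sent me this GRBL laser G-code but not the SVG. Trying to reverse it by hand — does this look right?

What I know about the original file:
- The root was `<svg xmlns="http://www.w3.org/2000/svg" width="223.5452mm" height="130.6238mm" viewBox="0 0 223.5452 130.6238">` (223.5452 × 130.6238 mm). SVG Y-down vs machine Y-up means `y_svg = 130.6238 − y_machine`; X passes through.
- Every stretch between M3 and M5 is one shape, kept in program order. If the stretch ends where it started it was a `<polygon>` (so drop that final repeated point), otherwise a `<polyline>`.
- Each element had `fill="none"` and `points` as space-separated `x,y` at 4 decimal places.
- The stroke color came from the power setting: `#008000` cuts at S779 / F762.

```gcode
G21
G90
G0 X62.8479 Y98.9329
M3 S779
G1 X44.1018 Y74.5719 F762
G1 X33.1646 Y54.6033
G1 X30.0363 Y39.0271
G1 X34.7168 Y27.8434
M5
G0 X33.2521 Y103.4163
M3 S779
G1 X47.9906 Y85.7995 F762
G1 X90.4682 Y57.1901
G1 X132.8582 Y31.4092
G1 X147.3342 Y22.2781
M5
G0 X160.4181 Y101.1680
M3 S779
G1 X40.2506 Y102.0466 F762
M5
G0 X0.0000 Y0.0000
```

<svg xmlns="http://www.w3.org/2000/svg" width="223.5452mm" height="130.6238mm" viewBox="0 0 223.5452 130.6238">
  <polyline points="62.8479,31.6909 44.1018,56.0519 33.1646,76.0205 30.0363,91.5967 34.7168,102.7804" fill="none" stroke="#008000"/>
  <polyline points="33.2521,27.2075 47.9906,44.8243 90.4682,73.4337 132.8582,99.2146 147.3342,108.3457" fill="none" stroke="#008000"/>
  <polyline points="160.4181,29.4558 40.2506,28.5772" fill="none" stroke="#008000"/>
</svg>

Machine Y-up, SVG Y-down with viewBox height 130.6238, so y_svg = 130.6238 − y_machine; X carries over. Every run uses S779, so all elements get stroke `#008000` (cut).

Run 1: The run is open, so emit a `<polyline>` with points (Y-flipped): 62.8479,31.6909 44.1018,56.0519 33.1646,76.0205 30.0363,91.5967 34.7168,102.7804.

Run 2: The run is open, so emit a `<polyline>` with points (Y-flipped): 33.2521,27.2075 47.9906,44.8243 90.4682,73.4337 132.8582,99.2146 147.3342,108.3457.

Run 3: The run is open, so emit a `<polyline>` with points (Y-flipped): 160.4181,29.4558 40.2506,28.5772.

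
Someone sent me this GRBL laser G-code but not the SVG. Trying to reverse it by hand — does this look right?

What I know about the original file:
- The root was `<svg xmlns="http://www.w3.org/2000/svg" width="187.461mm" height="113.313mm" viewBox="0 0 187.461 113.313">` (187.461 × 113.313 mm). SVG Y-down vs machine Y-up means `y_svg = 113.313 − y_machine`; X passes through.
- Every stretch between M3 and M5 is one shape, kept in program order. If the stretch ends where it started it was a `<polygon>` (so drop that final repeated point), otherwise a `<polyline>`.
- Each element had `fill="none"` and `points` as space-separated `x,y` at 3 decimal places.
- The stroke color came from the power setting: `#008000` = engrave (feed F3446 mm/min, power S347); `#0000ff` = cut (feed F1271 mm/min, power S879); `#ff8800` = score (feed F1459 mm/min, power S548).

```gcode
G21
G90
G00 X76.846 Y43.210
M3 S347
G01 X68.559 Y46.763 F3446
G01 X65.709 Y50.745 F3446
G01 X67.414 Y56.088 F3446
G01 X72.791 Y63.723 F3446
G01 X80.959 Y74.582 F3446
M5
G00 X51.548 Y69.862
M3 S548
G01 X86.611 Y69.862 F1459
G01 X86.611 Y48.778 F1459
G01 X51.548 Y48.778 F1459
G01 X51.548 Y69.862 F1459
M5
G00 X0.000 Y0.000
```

<svg xmlns="http://www.w3.org/2000/svg" width="187.461mm" height="113.313mm" viewBox="0 0 187.461 113.313">
  <polyline points="76.846,70.103 68.559,66.550 65.709,62.568 67.414,57.225 72.791,49.590 80.959,38.731" fill="none" stroke="#008000"/>
  <polygon points="51.548,43.451 86.611,43.451 86.611,64.535 51.548,64.535" fill="none" stroke="#ff8800"/>
</svg>

Machine Y-up, SVG Y-down with viewBox height 113.313, so y_svg = 113.313 − y_machine; X carries over.

Run 1: power S347 maps to stroke `#008000` (engrave). The run is open, so emit a `<polyline>` with points (Y-flipped): 76.846,70.103 68.559,66.550 65.709,62.568 67.414,57.225 72.791,49.590 80.959,38.731.

Run 2: S548 ⇒ score layer `#ff8800`. The run returns to its start, so emit a `<polygon>` with points (Y-flipped): 51.548,43.451 86.611,43.451 86.611,64.535 51.548,64.535.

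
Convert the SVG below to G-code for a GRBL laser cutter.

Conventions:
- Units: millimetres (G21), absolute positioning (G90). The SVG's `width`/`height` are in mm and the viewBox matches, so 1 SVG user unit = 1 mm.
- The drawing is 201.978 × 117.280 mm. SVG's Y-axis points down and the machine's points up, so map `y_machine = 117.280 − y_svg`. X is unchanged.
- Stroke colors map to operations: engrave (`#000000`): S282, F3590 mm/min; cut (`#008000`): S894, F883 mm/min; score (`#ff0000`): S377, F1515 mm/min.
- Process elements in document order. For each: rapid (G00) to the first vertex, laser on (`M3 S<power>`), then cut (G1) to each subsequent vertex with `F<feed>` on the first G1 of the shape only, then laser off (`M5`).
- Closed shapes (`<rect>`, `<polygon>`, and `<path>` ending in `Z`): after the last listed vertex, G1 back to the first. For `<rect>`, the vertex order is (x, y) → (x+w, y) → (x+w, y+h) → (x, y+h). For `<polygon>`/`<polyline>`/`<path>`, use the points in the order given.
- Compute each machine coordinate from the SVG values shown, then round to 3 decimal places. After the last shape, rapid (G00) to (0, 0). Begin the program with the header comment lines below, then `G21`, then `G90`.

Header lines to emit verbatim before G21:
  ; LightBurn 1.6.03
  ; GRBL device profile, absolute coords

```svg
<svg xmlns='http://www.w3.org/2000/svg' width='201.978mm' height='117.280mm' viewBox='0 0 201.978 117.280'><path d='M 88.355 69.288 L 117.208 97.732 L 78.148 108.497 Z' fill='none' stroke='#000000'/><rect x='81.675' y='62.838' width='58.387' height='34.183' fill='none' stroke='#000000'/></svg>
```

1 u = 1 mm; y_m = 117.280 − y.

[1] `<path>` regular polygon, #000000→engrave S282 F3590: (88.355,47.992) → (117.208,19.548) → (78.148,8.783) → (88.355,47.992) (closed)

[2] `<rect>` rectangle, #000000→engrave S282 F3590: (81.675,54.442) → (140.062,54.442) → (140.062,20.259) → (81.675,20.259) → (81.675,54.442) (closed)

; LightBurn 1.6.03
; GRBL device profile, absolute coords
G21
G90
G00 X88.355 Y47.992
M3 S282
G1 X117.208 Y19.548 F3590
G1 X78.148 Y8.783
G1 X88.355 Y47.992
M5
G00 X81.675 Y54.442
M3 S282
G1 X140.062 Y54.442 F3590
G1 X140.062 Y20.259
G1 X81.675 Y20.259
G1 X81.675 Y54.442
M5
G00 X0.000 Y0.000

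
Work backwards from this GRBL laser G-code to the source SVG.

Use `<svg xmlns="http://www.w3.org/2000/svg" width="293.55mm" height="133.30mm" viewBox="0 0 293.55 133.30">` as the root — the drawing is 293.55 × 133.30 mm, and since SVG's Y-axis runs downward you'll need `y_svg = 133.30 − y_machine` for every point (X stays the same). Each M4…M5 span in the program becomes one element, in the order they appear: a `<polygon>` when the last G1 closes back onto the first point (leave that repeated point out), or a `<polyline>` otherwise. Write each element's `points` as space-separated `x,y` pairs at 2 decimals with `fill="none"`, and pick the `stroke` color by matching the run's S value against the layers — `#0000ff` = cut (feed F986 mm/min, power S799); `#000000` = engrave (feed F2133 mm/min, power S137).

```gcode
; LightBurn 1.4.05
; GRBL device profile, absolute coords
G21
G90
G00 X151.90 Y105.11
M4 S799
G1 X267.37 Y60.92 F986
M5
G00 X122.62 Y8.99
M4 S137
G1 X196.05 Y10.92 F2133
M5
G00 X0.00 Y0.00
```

Machine Y-up, SVG Y-down with viewBox height 133.30, so y_svg = 133.30 − y_machine; X carries over.

Run 1: power S799 maps to stroke `#0000ff` (cut). The run is open, so emit a `<polyline>` with points (Y-flipped): 151.90,28.19 267.37,72.38.

Run 2: S137 ⇒ engrave layer `#000000`. The run is open, so emit a `<polyline>` with points (Y-flipped): 122.62,124.31 196.05,122.38.

<svg xmlns="http://www.w3.org/2000/svg" width="293.55mm" height="133.30mm" viewBox="0 0 293.55 133.30">
  <polyline points="151.90,28.19 267.37,72.38" fill="none" stroke="#0000ff"/>
  <polyline points="122.62,124.31 196.05,122.38" fill="none" stroke="#000000"/>
</svg>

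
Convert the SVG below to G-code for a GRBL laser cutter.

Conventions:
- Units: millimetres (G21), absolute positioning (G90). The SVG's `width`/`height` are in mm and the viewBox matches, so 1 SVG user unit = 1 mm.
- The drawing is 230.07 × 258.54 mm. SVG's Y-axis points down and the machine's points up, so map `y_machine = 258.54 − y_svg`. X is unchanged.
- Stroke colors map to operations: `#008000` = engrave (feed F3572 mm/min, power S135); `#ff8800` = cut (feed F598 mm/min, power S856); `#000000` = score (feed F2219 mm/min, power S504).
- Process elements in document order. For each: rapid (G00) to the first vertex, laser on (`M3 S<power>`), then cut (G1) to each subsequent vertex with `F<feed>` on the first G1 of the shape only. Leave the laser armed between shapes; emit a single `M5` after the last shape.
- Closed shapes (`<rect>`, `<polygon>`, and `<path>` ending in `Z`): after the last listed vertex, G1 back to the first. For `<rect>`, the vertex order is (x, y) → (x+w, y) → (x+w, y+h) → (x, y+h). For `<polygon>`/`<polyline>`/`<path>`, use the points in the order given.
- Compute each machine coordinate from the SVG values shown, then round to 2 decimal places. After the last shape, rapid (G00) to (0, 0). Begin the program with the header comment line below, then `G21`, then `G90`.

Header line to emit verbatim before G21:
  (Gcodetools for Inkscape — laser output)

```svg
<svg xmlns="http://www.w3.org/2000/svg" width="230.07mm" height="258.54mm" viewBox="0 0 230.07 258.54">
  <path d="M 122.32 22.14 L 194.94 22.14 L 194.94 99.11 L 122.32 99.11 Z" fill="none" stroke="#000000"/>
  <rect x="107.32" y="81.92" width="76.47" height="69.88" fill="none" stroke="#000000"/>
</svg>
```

(Gcodetools for Inkscape — laser output)
G21
G90
G00 X122.32 Y236.40
M3 S504
G1 X194.94 Y236.40 F2219
G1 X194.94 Y159.43
G1 X122.32 Y159.43
G1 X122.32 Y236.40
G00 X107.32 Y176.62
M3 S504
G1 X183.79 Y176.62 F2219
G1 X183.79 Y106.74
G1 X107.32 Y106.74
G1 X107.32 Y176.62
M5
G00 X0.00 Y0.00

viewBox `0 0 230.07 258.54` with mm width/height → 1 unit = 1 mm. Flip: y_m = 258.54 − y_svg.

**Shape 1** — `<path>` rectangle, stroke `#000000` → score (S504, F2219). Machine vertices: (122.32,236.40) → (194.94,236.40) → (194.94,159.43) → (122.32,159.43) → (122.32,236.40). Closed: final G1 returns to the first vertex.

**Shape 2** — `<rect>` rectangle, stroke `#000000` → score (S504, F2219). Machine vertices: (107.32,176.62) → (183.79,176.62) → (183.79,106.74) → (107.32,106.74) → (107.32,176.62). Closed: final G1 returns to the first vertex.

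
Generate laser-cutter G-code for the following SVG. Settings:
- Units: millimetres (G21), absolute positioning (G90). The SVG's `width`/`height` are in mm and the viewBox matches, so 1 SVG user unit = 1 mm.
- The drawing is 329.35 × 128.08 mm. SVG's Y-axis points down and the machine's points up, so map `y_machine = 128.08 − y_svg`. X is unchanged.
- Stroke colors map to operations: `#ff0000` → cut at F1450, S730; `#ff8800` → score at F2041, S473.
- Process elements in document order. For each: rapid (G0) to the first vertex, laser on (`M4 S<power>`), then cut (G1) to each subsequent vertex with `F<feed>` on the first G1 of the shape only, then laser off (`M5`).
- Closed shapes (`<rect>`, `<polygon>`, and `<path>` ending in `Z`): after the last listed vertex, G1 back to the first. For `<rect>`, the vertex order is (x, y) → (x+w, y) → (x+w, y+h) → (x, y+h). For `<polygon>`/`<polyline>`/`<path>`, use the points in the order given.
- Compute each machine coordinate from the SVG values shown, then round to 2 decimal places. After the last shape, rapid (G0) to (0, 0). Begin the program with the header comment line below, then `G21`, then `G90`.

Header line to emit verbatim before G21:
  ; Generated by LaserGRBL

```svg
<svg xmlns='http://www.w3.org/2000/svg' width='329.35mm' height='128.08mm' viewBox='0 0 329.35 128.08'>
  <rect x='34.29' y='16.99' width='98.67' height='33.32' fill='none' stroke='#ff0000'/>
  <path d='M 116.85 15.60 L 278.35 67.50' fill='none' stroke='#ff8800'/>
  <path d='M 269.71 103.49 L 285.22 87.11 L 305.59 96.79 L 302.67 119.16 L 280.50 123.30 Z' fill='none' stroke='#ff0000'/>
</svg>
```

viewBox `0 0 329.35 128.08` with mm width/height → 1 unit = 1 mm. Flip: y_m = 128.08 − y_svg.

**Shape 1** — `<rect>` rectangle, stroke `#ff0000` → cut (S730, F1450). Machine vertices: (34.29,111.09) → (132.96,111.09) → (132.96,77.77) → (34.29,77.77) → (34.29,111.09). Closed: final G1 returns to the first vertex.

**Shape 2** — `<path>` line segment, stroke `#ff8800` → score (S473, F2041). Machine vertices: (116.85,112.48) → (278.35,60.58). Open path.

**Shape 3** — `<path>` regular polygon, stroke `#ff0000` → cut (S730, F1450). Machine vertices: (269.71,24.59) → (285.22,40.97) → (305.59,31.29) → (302.67,8.92) → (280.50,4.78) → (269.71,24.59). Closed: final G1 returns to the first vertex.

; Generated by LaserGRBL
G21
G90
G0 X34.29 Y111.09
M4 S730
G1 X132.96 Y111.09 F1450
G1 X132.96 Y77.77
G1 X34.29 Y77.77
G1 X34.29 Y111.09
M5
G0 X116.85 Y112.48
M4 S473
G1 X278.35 Y60.58 F2041
M5
G0 X269.71 Y24.59
M4 S730
G1 X285.22 Y40.97 F1450
G1 X305.59 Y31.29
G1 X302.67 Y8.92
G1 X280.50 Y4.78
G1 X269.71 Y24.59
M5
G0 X0.00 Y0.00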